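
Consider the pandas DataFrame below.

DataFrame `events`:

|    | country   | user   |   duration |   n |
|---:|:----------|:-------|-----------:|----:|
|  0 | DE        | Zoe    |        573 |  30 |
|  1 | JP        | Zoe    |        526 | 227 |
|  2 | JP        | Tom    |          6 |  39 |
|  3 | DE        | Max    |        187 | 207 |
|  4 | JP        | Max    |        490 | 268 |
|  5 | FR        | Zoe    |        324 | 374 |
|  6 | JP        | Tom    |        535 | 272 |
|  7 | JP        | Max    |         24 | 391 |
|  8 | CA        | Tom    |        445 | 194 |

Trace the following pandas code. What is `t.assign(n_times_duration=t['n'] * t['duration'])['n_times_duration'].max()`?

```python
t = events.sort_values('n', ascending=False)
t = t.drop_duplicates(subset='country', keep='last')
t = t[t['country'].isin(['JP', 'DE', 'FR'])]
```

121176

sort by n descending:
  country user  duration    n
7      JP  Max        24  391
5      FR  Zoe       324  374
6      JP  Tom       535  272
4      JP  Max       490  268
1      JP  Zoe       526  227
3      DE  Max       187  207
8      CA  Tom       445  194
2      JP  Tom         6   39
0      DE  Zoe       573   30
drop duplicate country (keep=last):
  country user  duration    n
5      FR  Zoe       324  374
8      CA  Tom       445  194
2      JP  Tom         6   39
0      DE  Zoe       573   30
filter rows where country in ['JP', 'DE', 'FR']:
  country user  duration    n
5      FR  Zoe       324  374
2      JP  Tom         6   39
0      DE  Zoe       573   30
add column n_times_duration = t['n'] * t['duration']:
  country user  duration    n  n_times_duration
5      FR  Zoe       324  374            121176
2      JP  Tom         6   39               234
0      DE  Zoe       573   30             17190
Finally, max of column 'n_times_duration' = 121176.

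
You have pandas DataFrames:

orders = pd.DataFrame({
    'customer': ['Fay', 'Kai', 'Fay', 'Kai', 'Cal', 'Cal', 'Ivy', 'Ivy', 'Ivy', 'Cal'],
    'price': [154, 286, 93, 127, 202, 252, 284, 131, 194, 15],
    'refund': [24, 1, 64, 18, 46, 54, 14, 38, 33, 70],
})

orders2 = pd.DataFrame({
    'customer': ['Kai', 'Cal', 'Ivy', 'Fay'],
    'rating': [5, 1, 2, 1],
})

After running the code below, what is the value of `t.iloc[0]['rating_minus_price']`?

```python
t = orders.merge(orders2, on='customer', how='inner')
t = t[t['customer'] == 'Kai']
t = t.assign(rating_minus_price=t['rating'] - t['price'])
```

merge on 'customer' (how='inner') → 10 rows:
  customer  price  refund  rating
0      Fay    154      24       1
1      Kai    286       1       5
2      Fay     93      64       1
3      Kai    127      18       5
4      Cal    202      46       1
5      Cal    252      54       1
6      Ivy    284      14       2
7      Ivy    131      38       2
8      Ivy    194      33       2
9      Cal     15      70       1
filter rows where customer == 'Kai':
  customer  price  refund  rating
1      Kai    286       1       5
3      Kai    127      18       5
add column rating_minus_price = t['rating'] - t['price']:
  customer  price  refund  rating  rating_minus_price
1      Kai    286       1       5                -281
3      Kai    127      18       5                -122
Then the value at position 0, column 'rating_minus_price': -281

-281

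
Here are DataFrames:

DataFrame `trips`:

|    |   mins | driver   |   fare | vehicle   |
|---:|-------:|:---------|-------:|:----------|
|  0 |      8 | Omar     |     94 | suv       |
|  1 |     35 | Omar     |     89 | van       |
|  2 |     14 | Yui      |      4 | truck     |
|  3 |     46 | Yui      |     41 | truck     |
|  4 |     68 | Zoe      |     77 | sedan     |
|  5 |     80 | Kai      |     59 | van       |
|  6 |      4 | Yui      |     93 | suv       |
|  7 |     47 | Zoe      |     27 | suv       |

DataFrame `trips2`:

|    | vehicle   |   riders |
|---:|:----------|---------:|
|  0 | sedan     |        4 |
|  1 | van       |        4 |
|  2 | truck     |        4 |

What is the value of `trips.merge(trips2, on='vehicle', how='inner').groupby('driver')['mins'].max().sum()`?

229

merge on 'vehicle' (how='inner') → 5 rows:
   mins driver  fare vehicle  riders
0    35   Omar    89     van       4
1    14    Yui     4   truck       4
2    46    Yui    41   truck       4
3    68    Zoe    77   sedan       4
4    80    Kai    59     van       4
group by driver, max of mins:
driver
Kai     80
Omar    35
Yui     46
Zoe     68
Name: mins, dtype: int64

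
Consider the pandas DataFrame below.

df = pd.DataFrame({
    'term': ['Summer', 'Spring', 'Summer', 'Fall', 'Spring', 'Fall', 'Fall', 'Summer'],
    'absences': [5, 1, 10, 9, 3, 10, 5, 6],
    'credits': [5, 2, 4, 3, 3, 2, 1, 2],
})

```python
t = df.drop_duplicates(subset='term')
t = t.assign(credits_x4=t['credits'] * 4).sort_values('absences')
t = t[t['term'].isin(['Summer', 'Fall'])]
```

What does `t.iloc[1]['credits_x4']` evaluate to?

12

drop duplicate term (keep=first):
     term  absences  credits
0  Summer         5        5
1  Spring         1        2
3    Fall         9        3
add column credits_x4 = t['credits'] * 4:
     term  absences  credits  credits_x4
0  Summer         5        5          20
1  Spring         1        2           8
3    Fall         9        3          12
sort by absences:
     term  absences  credits  credits_x4
1  Spring         1        2           8
0  Summer         5        5          20
3    Fall         9        3          12
filter rows where term in ['Summer', 'Fall']:
     term  absences  credits  credits_x4
0  Summer         5        5          20
3    Fall         9        3          12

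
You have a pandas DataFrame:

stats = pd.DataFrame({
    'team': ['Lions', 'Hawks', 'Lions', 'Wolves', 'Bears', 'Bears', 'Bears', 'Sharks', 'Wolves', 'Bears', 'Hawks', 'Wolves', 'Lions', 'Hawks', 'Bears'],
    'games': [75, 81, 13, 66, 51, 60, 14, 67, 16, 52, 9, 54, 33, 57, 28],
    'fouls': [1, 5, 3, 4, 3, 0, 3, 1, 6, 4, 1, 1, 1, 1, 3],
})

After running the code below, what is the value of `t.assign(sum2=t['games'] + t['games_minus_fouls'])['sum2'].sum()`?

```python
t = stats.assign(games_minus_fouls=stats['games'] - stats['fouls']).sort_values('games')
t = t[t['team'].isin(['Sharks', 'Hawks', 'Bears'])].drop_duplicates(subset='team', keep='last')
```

410

add column games_minus_fouls = stats['games'] - stats['fouls']:
      team  games  fouls  games_minus_fouls
0    Lions     75      1                 74
1    Hawks     81      5                 76
2    Lions     13      3                 10
3   Wolves     66      4                 62
4    Bears     51      3                 48
5    Bears     60      0                 60
6    Bears     14      3                 11
7   Sharks     67      1                 66
8   Wolves     16      6                 10
9    Bears     52      4                 48
10   Hawks      9      1                  8
11  Wolves     54      1                 53
12   Lions     33      1                 32
13   Hawks     57      1                 56
14   Bears     28      3                 25
sort by games:
      team  games  fouls  games_minus_fouls
10   Hawks      9      1                  8
2    Lions     13      3                 10
6    Bears     14      3                 11
8   Wolves     16      6                 10
14   Bears     28      3                 25
12   Lions     33      1                 32
4    Bears     51      3                 48
9    Bears     52      4                 48
11  Wolves     54      1                 53
13   Hawks     57      1                 56
5    Bears     60      0                 60
3   Wolves     66      4                 62
7   Sharks     67      1                 66
0    Lions     75      1                 74
1    Hawks     81      5                 76
filter rows where team in ['Sharks', 'Hawks', 'Bears']:
      team  games  fouls  games_minus_fouls
10   Hawks      9      1                  8
6    Bears     14      3                 11
14   Bears     28      3                 25
4    Bears     51      3                 48
9    Bears     52      4                 48
13   Hawks     57      1                 56
5    Bears     60      0                 60
7   Sharks     67      1                 66
1    Hawks     81      5                 76
drop duplicate team (keep=last):
     team  games  fouls  games_minus_fouls
5   Bears     60      0                 60
7  Sharks     67      1                 66
1   Hawks     81      5                 76
add column sum2 = t['games'] + t['games_minus_fouls']:
     team  games  fouls  games_minus_fouls  sum2
5   Bears     60      0                 60   120
7  Sharks     67      1                 66   133
1   Hawks     81      5                 76   157
sum of column 'sum2' → 410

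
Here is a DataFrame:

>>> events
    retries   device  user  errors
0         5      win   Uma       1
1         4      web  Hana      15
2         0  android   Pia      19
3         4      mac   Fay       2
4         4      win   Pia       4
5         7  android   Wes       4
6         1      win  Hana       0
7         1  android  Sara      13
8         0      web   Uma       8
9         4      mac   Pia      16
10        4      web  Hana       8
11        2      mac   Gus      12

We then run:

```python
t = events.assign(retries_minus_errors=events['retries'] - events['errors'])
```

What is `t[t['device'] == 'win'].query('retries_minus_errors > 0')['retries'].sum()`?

add column retries_minus_errors = events['retries'] - events['errors']:
    retries   device  user  errors  retries_minus_errors
0         5      win   Uma       1                     4
1         4      web  Hana      15                   -11
2         0  android   Pia      19                   -19
3         4      mac   Fay       2                     2
4         4      win   Pia       4                     0
5         7  android   Wes       4                     3
6         1      win  Hana       0                     1
7         1  android  Sara      13                   -12
8         0      web   Uma       8                    -8
9         4      mac   Pia      16                   -12
10        4      web  Hana       8                    -4
11        2      mac   Gus      12                   -10
filter rows where device == 'win':
   retries device  user  errors  retries_minus_errors
0        5    win   Uma       1                     4
4        4    win   Pia       4                     0
6        1    win  Hana       0                     1
filter rows where retries_minus_errors > 0:
   retries device  user  errors  retries_minus_errors
0        5    win   Uma       1                     4
6        1    win  Hana       0                     1
So sum() = 6.

6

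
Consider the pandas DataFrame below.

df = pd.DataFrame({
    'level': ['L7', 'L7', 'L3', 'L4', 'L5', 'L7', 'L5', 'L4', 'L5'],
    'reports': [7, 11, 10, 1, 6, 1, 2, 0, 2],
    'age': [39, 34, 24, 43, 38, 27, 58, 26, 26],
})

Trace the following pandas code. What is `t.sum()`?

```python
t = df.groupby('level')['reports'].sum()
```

group by level, sum of reports:
level
L3    10
L4     1
L5    10
L7    19
Name: reports, dtype: int64
Taking the sum of the resulting series gives 40.

40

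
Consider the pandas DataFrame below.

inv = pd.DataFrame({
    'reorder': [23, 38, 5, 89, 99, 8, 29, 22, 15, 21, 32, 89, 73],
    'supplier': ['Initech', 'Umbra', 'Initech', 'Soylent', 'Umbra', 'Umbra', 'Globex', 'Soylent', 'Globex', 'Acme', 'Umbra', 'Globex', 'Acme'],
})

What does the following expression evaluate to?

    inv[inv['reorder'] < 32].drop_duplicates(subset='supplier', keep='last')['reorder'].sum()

71

filter rows where reorder < 32:
   reorder supplier
0       23  Initech
2        5  Initech
5        8    Umbra
6       29   Globex
7       22  Soylent
8       15   Globex
9       21     Acme
drop duplicate supplier (keep=last):
   reorder supplier
2        5  Initech
5        8    Umbra
7       22  Soylent
8       15   Globex
9       21     Acme
Then the sum of column 'reorder': 71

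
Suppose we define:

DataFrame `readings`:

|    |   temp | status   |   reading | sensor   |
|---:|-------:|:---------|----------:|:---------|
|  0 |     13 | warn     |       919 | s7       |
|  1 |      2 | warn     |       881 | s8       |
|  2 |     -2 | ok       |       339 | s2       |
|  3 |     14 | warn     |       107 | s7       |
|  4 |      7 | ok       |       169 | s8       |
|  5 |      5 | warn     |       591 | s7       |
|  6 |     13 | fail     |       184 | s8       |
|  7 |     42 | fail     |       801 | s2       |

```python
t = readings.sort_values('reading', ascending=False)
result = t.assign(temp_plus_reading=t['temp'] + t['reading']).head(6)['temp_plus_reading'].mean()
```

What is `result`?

631.333333333

sort by reading descending:
   temp status  reading sensor
0    13   warn      919     s7
1     2   warn      881     s8
7    42   fail      801     s2
5     5   warn      591     s7
2    -2     ok      339     s2
6    13   fail      184     s8
4     7     ok      169     s8
3    14   warn      107     s7
add column temp_plus_reading = t['temp'] + t['reading']:
   temp status  reading sensor  temp_plus_reading
0    13   warn      919     s7                932
1     2   warn      881     s8                883
7    42   fail      801     s2                843
5     5   warn      591     s7                596
2    -2     ok      339     s2                337
6    13   fail      184     s8                197
4     7     ok      169     s8                176
3    14   warn      107     s7                121
take first 6 rows:
   temp status  reading sensor  temp_plus_reading
0    13   warn      919     s7                932
1     2   warn      881     s8                883
7    42   fail      801     s2                843
5     5   warn      591     s7                596
2    -2     ok      339     s2                337
6    13   fail      184     s8                197
Finally, mean of column 'temp_plus_reading' = 631.333333333.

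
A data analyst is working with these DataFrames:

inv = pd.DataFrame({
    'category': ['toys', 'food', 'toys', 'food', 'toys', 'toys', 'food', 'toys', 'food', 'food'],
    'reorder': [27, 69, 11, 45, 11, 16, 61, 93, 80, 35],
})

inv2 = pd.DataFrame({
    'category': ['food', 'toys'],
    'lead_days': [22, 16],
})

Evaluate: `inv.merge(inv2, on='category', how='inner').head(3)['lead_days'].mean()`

merge on 'category' (how='inner') → 10 rows:
  category  reorder  lead_days
0     toys       27         16
1     food       69         22
2     toys       11         16
3     food       45         22
4     toys       11         16
5     toys       16         16
6     food       61         22
7     toys       93         16
8     food       80         22
9     food       35         22
take first 3 rows:
  category  reorder  lead_days
0     toys       27         16
1     food       69         22
2     toys       11         16
Taking the mean of column 'lead_days' gives 18.0.

18.0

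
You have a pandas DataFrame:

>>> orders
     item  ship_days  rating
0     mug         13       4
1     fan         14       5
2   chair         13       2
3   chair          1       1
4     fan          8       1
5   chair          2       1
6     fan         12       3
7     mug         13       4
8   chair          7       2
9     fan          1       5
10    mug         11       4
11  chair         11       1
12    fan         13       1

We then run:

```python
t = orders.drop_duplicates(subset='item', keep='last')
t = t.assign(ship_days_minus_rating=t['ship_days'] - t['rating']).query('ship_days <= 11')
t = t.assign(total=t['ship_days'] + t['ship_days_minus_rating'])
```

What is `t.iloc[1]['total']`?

drop duplicate item (keep=last):
     item  ship_days  rating
10    mug         11       4
11  chair         11       1
12    fan         13       1
add column ship_days_minus_rating = t['ship_days'] - t['rating']:
     item  ship_days  rating  ship_days_minus_rating
10    mug         11       4                       7
11  chair         11       1                      10
12    fan         13       1                      12
filter rows where ship_days <= 11:
     item  ship_days  rating  ship_days_minus_rating
10    mug         11       4                       7
11  chair         11       1                      10
add column total = t['ship_days'] + t['ship_days_minus_rating']:
     item  ship_days  rating  ship_days_minus_rating  total
10    mug         11       4                       7     18
11  chair         11       1                      10     21

21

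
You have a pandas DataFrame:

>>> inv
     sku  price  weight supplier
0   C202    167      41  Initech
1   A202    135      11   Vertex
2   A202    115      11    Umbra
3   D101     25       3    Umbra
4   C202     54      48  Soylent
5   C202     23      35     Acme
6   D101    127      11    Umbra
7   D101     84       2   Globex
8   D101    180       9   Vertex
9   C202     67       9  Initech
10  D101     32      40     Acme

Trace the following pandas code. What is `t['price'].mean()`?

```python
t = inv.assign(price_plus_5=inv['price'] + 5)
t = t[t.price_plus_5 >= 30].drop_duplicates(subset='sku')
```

add column price_plus_5 = inv['price'] + 5:
     sku  price  weight supplier  price_plus_5
0   C202    167      41  Initech           172
1   A202    135      11   Vertex           140
2   A202    115      11    Umbra           120
3   D101     25       3    Umbra            30
4   C202     54      48  Soylent            59
5   C202     23      35     Acme            28
6   D101    127      11    Umbra           132
7   D101     84       2   Globex            89
8   D101    180       9   Vertex           185
9   C202     67       9  Initech            72
10  D101     32      40     Acme            37
filter rows where price_plus_5 >= 30:
     sku  price  weight supplier  price_plus_5
0   C202    167      41  Initech           172
1   A202    135      11   Vertex           140
2   A202    115      11    Umbra           120
3   D101     25       3    Umbra            30
4   C202     54      48  Soylent            59
6   D101    127      11    Umbra           132
7   D101     84       2   Globex            89
8   D101    180       9   Vertex           185
9   C202     67       9  Initech            72
10  D101     32      40     Acme            37
drop duplicate sku (keep=first):
    sku  price  weight supplier  price_plus_5
0  C202    167      41  Initech           172
1  A202    135      11   Vertex           140
3  D101     25       3    Umbra            30
Taking the mean of column 'price' gives 109.0.

109.0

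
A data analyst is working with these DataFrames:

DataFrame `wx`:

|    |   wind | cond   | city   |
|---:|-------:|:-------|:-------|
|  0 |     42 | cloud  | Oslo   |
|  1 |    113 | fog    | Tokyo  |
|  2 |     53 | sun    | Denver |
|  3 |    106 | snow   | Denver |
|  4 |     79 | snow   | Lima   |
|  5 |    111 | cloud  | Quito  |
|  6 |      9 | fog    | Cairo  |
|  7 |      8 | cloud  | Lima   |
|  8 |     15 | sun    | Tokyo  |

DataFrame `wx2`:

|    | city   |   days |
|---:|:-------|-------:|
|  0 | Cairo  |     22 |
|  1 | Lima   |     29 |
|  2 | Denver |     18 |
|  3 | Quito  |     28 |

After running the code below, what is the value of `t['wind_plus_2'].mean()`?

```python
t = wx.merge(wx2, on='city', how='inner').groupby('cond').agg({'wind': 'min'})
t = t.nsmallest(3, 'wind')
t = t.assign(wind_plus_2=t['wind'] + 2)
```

25.3333333333

merge on 'city' (how='inner') → 6 rows:
   wind   cond    city  days
0    53    sun  Denver    18
1   106   snow  Denver    18
2    79   snow    Lima    29
3   111  cloud   Quito    28
4     9    fog   Cairo    22
5     8  cloud    Lima    29
group by cond, min of wind:
       wind
cond       
cloud     8
fog       9
snow     79
sun      53
take 3 rows with smallest wind:
       wind
cond       
cloud     8
fog       9
sun      53
add column wind_plus_2 = t['wind'] + 2:
       wind  wind_plus_2
cond                    
cloud     8           10
fog       9           11
sun      53           55
mean of column 'wind_plus_2' → 25.3333333333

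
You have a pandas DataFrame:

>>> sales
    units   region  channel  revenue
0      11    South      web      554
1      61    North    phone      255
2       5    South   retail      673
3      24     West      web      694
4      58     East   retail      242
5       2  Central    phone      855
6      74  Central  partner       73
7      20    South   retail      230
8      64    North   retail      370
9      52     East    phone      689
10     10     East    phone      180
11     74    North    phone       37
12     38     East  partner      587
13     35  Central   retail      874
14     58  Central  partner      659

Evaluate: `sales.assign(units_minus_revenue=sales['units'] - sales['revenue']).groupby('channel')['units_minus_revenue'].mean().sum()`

-1794.3

add column units_minus_revenue = sales['units'] - sales['revenue']:
    units   region  channel  revenue  units_minus_revenue
0      11    South      web      554                 -543
1      61    North    phone      255                 -194
2       5    South   retail      673                 -668
3      24     West      web      694                 -670
4      58     East   retail      242                 -184
5       2  Central    phone      855                 -853
6      74  Central  partner       73                    1
7      20    South   retail      230                 -210
8      64    North   retail      370                 -306
9      52     East    phone      689                 -637
10     10     East    phone      180                 -170
11     74    North    phone       37                   37
12     38     East  partner      587                 -549
13     35  Central   retail      874                 -839
14     58  Central  partner      659                 -601
group by channel, mean of units_minus_revenue:
channel
partner   -383.0
phone     -363.4
retail    -441.4
web       -606.5
Name: units_minus_revenue, dtype: float64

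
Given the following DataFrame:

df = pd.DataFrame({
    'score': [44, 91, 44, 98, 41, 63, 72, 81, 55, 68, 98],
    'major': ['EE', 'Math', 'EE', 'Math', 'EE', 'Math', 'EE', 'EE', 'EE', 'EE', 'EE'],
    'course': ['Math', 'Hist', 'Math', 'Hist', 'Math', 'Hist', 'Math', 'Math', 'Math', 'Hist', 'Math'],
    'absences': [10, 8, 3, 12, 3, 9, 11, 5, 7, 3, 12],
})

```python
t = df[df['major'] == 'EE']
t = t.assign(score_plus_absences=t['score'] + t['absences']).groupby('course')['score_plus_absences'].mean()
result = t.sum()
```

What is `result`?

filter rows where major == 'EE':
    score major course  absences
0      44    EE   Math        10
2      44    EE   Math         3
4      41    EE   Math         3
6      72    EE   Math        11
7      81    EE   Math         5
8      55    EE   Math         7
9      68    EE   Hist         3
10     98    EE   Math        12
add column score_plus_absences = t['score'] + t['absences']:
    score major course  absences  score_plus_absences
0      44    EE   Math        10                   54
2      44    EE   Math         3                   47
4      41    EE   Math         3                   44
6      72    EE   Math        11                   83
7      81    EE   Math         5                   86
8      55    EE   Math         7                   62
9      68    EE   Hist         3                   71
10     98    EE   Math        12                  110
group by course, mean of score_plus_absences:
course
Hist    71.000000
Math    69.428571
Name: score_plus_absences, dtype: float64
Reading off the sum of the resulting series, we get 140.428571429.

140.428571429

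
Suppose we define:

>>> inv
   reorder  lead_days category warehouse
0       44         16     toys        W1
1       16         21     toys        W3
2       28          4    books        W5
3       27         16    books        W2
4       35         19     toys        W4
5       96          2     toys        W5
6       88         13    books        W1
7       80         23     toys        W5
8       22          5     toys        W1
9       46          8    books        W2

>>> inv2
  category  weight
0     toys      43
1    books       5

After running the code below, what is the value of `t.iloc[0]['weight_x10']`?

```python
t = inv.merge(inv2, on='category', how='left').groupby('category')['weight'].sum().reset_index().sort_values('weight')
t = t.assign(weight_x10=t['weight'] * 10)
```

200

merge on 'category' (how='left') → 10 rows:
   reorder  lead_days category warehouse  weight
0       44         16     toys        W1      43
1       16         21     toys        W3      43
2       28          4    books        W5       5
3       27         16    books        W2       5
4       35         19     toys        W4      43
5       96          2     toys        W5      43
6       88         13    books        W1       5
7       80         23     toys        W5      43
8       22          5     toys        W1      43
9       46          8    books        W2       5
group by category, sum of weight:
category
books     20
toys     258
Name: weight, dtype: int64
reset_index():
  category  weight
0    books      20
1     toys     258
sort by weight:
  category  weight
0    books      20
1     toys     258
add column weight_x10 = t['weight'] * 10:
  category  weight  weight_x10
0    books      20         200
1     toys     258        2580
Taking the value at position 0, column 'weight_x10' gives 200.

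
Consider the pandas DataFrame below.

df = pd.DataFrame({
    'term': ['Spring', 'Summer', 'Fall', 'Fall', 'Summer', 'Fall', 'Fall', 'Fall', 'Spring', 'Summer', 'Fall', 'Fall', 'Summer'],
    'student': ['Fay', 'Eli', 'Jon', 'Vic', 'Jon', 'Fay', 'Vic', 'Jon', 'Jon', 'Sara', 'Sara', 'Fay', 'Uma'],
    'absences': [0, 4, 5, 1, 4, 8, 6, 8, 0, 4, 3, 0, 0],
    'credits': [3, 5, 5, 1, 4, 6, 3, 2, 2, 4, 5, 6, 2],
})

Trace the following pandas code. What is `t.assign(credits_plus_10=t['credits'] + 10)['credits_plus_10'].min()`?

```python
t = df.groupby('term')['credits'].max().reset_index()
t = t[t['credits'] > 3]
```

15

group by term, max of credits:
term
Fall      6
Spring    3
Summer    5
Name: credits, dtype: int64
reset_index():
     term  credits
0    Fall        6
1  Spring        3
2  Summer        5
filter rows where credits > 3:
     term  credits
0    Fall        6
2  Summer        5
add column credits_plus_10 = t['credits'] + 10:
     term  credits  credits_plus_10
0    Fall        6               16
2  Summer        5               15
min of column 'credits_plus_10' → 15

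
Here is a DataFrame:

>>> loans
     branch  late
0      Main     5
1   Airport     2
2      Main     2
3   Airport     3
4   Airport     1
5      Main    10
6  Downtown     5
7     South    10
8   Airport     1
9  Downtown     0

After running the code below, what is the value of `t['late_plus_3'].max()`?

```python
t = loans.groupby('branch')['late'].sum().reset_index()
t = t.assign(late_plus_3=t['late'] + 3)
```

group by branch, sum of late:
branch
Airport      7
Downtown     5
Main        17
South       10
Name: late, dtype: int64
reset_index():
     branch  late
0   Airport     7
1  Downtown     5
2      Main    17
3     South    10
add column late_plus_3 = t['late'] + 3:
     branch  late  late_plus_3
0   Airport     7           10
1  Downtown     5            8
2      Main    17           20
3     South    10           13
Reading off the max of column 'late_plus_3', we get 20.

20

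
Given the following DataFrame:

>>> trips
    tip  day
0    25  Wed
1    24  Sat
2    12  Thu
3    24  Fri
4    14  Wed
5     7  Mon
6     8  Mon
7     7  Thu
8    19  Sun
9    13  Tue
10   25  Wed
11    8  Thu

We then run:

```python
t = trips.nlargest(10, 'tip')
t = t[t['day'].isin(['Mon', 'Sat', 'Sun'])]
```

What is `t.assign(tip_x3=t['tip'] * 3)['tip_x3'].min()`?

take 10 rows with largest tip:
    tip  day
0    25  Wed
10   25  Wed
1    24  Sat
3    24  Fri
8    19  Sun
4    14  Wed
9    13  Tue
2    12  Thu
6     8  Mon
11    8  Thu
filter rows where day in ['Mon', 'Sat', 'Sun']:
   tip  day
1   24  Sat
8   19  Sun
6    8  Mon
add column tip_x3 = t['tip'] * 3:
   tip  day  tip_x3
1   24  Sat      72
8   19  Sun      57
6    8  Mon      24
So min() = 24.

24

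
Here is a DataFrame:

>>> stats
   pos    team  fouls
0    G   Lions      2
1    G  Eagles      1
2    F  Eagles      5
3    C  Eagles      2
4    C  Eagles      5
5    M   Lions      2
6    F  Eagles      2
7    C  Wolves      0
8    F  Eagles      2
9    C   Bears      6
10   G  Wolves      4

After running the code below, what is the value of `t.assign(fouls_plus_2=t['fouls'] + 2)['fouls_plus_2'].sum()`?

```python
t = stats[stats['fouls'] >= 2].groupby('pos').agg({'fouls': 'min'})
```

16

filter rows where fouls >= 2:
   pos    team  fouls
0    G   Lions      2
2    F  Eagles      5
3    C  Eagles      2
4    C  Eagles      5
5    M   Lions      2
6    F  Eagles      2
8    F  Eagles      2
9    C   Bears      6
10   G  Wolves      4
group by pos, min of fouls:
     fouls
pos       
C        2
F        2
G        2
M        2
add column fouls_plus_2 = t['fouls'] + 2:
     fouls  fouls_plus_2
pos                     
C        2             4
F        2             4
G        2             4
M        2             4
Reading off the sum of column 'fouls_plus_2', we get 16.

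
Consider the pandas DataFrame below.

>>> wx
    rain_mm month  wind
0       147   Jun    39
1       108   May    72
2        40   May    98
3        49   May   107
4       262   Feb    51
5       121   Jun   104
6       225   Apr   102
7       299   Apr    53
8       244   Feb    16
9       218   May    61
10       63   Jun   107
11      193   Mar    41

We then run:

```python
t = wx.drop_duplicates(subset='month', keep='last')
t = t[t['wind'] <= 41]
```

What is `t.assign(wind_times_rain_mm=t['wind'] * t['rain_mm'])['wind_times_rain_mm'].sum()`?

11817

drop duplicate month (keep=last):
    rain_mm month  wind
7       299   Apr    53
8       244   Feb    16
9       218   May    61
10       63   Jun   107
11      193   Mar    41
filter rows where wind <= 41:
    rain_mm month  wind
8       244   Feb    16
11      193   Mar    41
add column wind_times_rain_mm = t['wind'] * t['rain_mm']:
    rain_mm month  wind  wind_times_rain_mm
8       244   Feb    16                3904
11      193   Mar    41                7913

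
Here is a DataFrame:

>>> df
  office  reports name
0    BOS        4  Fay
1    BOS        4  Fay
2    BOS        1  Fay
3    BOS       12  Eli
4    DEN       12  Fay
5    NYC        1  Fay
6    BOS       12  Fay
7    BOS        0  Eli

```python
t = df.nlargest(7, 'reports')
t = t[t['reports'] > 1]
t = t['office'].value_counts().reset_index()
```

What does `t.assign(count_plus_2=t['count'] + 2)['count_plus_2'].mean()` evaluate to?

take 7 rows with largest reports:
  office  reports name
3    BOS       12  Eli
4    DEN       12  Fay
6    BOS       12  Fay
0    BOS        4  Fay
1    BOS        4  Fay
2    BOS        1  Fay
5    NYC        1  Fay
filter rows where reports > 1:
  office  reports name
3    BOS       12  Eli
4    DEN       12  Fay
6    BOS       12  Fay
0    BOS        4  Fay
1    BOS        4  Fay
value_counts of office:
office
BOS    4
DEN    1
Name: count, dtype: int64
reset_index():
  office  count
0    BOS      4
1    DEN      1
add column count_plus_2 = t['count'] + 2:
  office  count  count_plus_2
0    BOS      4             6
1    DEN      1             3

4.5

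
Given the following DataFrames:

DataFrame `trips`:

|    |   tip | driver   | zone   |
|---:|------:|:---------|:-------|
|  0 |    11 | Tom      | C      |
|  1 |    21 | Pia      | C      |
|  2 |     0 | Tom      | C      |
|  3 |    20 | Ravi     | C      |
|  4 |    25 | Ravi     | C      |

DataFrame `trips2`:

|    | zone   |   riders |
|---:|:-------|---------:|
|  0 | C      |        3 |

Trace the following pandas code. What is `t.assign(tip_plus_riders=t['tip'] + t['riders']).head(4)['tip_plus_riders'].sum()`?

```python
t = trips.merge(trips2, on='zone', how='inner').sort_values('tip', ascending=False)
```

89

merge on 'zone' (how='inner') → 5 rows:
   tip driver zone  riders
0   11    Tom    C       3
1   21    Pia    C       3
2    0    Tom    C       3
3   20   Ravi    C       3
4   25   Ravi    C       3
sort by tip descending:
   tip driver zone  riders
4   25   Ravi    C       3
1   21    Pia    C       3
3   20   Ravi    C       3
0   11    Tom    C       3
2    0    Tom    C       3
add column tip_plus_riders = t['tip'] + t['riders']:
   tip driver zone  riders  tip_plus_riders
4   25   Ravi    C       3               28
1   21    Pia    C       3               24
3   20   Ravi    C       3               23
0   11    Tom    C       3               14
2    0    Tom    C       3                3
take first 4 rows:
   tip driver zone  riders  tip_plus_riders
4   25   Ravi    C       3               28
1   21    Pia    C       3               24
3   20   Ravi    C       3               23
0   11    Tom    C       3               14
Taking the sum of column 'tip_plus_riders' gives 89.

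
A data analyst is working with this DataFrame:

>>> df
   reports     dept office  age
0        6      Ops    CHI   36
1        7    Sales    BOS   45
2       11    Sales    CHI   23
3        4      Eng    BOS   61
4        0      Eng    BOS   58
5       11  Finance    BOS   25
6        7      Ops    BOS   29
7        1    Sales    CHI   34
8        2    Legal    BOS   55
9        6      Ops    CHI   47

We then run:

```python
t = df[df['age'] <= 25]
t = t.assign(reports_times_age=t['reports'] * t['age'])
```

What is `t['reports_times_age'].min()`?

253

filter rows where age <= 25:
   reports     dept office  age
2       11    Sales    CHI   23
5       11  Finance    BOS   25
add column reports_times_age = t['reports'] * t['age']:
   reports     dept office  age  reports_times_age
2       11    Sales    CHI   23                253
5       11  Finance    BOS   25                275
min of column 'reports_times_age' → 253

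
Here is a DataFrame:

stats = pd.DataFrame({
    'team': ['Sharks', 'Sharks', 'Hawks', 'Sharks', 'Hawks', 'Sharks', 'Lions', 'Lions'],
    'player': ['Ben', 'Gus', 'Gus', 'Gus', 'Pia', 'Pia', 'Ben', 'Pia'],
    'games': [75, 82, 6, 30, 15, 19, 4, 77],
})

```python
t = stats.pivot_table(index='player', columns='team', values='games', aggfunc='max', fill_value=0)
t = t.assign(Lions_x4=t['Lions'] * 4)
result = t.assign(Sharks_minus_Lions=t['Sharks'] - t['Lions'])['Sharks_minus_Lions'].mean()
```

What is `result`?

pivot: rows=player, cols=team, max(games):
team    Hawks  Lions  Sharks
player                      
Ben         0      4      75
Gus         6      0      82
Pia        15     77      19
add column Lions_x4 = t['Lions'] * 4:
team    Hawks  Lions  Sharks  Lions_x4
player                                
Ben         0      4      75        16
Gus         6      0      82         0
Pia        15     77      19       308
add column Sharks_minus_Lions = t['Sharks'] - t['Lions']:
team    Hawks  Lions  Sharks  Lions_x4  Sharks_minus_Lions
player                                                    
Ben         0      4      75        16                  71
Gus         6      0      82         0                  82
Pia        15     77      19       308                 -58
Reading off the mean of column 'Sharks_minus_Lions', we get 31.6666666667.

31.6666666667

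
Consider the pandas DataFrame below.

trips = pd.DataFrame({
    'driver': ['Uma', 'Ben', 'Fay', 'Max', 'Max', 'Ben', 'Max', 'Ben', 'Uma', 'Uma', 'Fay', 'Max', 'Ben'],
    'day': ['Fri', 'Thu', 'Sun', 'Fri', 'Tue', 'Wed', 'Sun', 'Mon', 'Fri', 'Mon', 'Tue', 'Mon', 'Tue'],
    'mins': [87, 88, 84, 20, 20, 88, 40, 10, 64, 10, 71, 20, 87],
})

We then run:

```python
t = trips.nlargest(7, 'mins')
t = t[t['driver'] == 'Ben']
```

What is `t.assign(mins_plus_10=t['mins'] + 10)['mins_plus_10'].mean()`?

97.6666666667

take 7 rows with largest mins:
   driver  day  mins
1     Ben  Thu    88
5     Ben  Wed    88
0     Uma  Fri    87
12    Ben  Tue    87
2     Fay  Sun    84
10    Fay  Tue    71
8     Uma  Fri    64
filter rows where driver == 'Ben':
   driver  day  mins
1     Ben  Thu    88
5     Ben  Wed    88
12    Ben  Tue    87
add column mins_plus_10 = t['mins'] + 10:
   driver  day  mins  mins_plus_10
1     Ben  Thu    88            98
5     Ben  Wed    88            98
12    Ben  Tue    87            97
So mean() = 97.6666666667.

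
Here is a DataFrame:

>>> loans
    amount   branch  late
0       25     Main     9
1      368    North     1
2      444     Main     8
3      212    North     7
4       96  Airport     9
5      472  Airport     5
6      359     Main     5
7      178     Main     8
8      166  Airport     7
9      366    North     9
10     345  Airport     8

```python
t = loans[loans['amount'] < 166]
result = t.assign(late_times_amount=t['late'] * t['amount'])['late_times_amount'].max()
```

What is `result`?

filter rows where amount < 166:
   amount   branch  late
0      25     Main     9
4      96  Airport     9
add column late_times_amount = t['late'] * t['amount']:
   amount   branch  late  late_times_amount
0      25     Main     9                225
4      96  Airport     9                864
Reading off the max of column 'late_times_amount', we get 864.

864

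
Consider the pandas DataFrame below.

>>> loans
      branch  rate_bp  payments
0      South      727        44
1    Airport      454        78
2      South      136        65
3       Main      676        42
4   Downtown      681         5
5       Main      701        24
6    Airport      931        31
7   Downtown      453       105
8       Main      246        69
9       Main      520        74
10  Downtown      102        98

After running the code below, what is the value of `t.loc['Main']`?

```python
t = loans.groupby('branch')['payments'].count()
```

4

group by branch, count of payments:
branch
Airport     2
Downtown    3
Main        4
South       2
Name: payments, dtype: int64
Reading off the value at index 'Main', we get 4.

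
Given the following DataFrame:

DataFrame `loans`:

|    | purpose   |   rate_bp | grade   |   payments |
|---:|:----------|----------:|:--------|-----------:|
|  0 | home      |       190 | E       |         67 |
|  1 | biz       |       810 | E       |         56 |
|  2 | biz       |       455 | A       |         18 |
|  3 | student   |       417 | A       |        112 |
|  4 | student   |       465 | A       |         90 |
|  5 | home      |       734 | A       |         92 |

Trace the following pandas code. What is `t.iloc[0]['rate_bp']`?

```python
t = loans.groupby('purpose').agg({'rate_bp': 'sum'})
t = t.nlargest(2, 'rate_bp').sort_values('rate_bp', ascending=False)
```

group by purpose, sum of rate_bp:
         rate_bp
purpose         
biz         1265
home         924
student      882
take 2 rows with largest rate_bp:
         rate_bp
purpose         
biz         1265
home         924
sort by rate_bp descending:
         rate_bp
purpose         
biz         1265
home         924
Reading off the value at position 0, column 'rate_bp', we get 1265.

1265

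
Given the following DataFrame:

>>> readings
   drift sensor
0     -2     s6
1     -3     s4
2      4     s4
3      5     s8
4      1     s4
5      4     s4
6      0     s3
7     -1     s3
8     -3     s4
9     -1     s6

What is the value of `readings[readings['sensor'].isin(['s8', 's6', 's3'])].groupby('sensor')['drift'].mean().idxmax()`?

s8

filter rows where sensor in ['s8', 's6', 's3']:
   drift sensor
0     -2     s6
3      5     s8
6      0     s3
7     -1     s3
9     -1     s6
group by sensor, mean of drift:
sensor
s3   -0.5
s6   -1.5
s8    5.0
Name: drift, dtype: float64
Hence s8.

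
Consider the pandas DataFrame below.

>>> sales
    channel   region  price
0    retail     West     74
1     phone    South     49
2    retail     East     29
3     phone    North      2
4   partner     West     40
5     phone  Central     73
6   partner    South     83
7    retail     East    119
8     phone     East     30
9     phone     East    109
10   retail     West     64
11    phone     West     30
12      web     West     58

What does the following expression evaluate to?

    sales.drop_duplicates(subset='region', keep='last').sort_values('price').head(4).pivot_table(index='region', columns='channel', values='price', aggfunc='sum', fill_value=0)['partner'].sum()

drop duplicate region (keep=last):
    channel   region  price
3     phone    North      2
5     phone  Central     73
6   partner    South     83
9     phone     East    109
12      web     West     58
sort by price:
    channel   region  price
3     phone    North      2
12      web     West     58
5     phone  Central     73
6   partner    South     83
9     phone     East    109
take first 4 rows:
    channel   region  price
3     phone    North      2
12      web     West     58
5     phone  Central     73
6   partner    South     83
pivot: rows=region, cols=channel, sum(price):
channel  partner  phone  web
region                      
Central        0     73    0
North          0      2    0
South         83      0    0
West           0      0   58
Then the sum of column 'partner': 83

83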